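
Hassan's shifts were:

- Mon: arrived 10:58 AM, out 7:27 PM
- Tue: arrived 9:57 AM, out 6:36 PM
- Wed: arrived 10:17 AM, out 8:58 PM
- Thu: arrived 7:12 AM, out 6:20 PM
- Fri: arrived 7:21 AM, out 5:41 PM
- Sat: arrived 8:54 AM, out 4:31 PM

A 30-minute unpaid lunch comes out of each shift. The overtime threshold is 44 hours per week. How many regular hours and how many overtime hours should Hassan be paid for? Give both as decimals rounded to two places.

Mon: 10:58 AM–7:27 PM = 8 h 29 min; less 30 min break → 7 h 59 min
Tue: 9:57 AM–6:36 PM = 8 h 39 min; less 30 min break → 8 h 9 min
Wed: 10:17 AM–8:58 PM = 10 h 41 min; less 30 min break → 10 h 11 min
Thu: 7:12 AM–6:20 PM = 11 h 8 min; less 30 min break → 10 h 38 min
Fri: 7:21 AM–5:41 PM = 10 h 20 min; less 30 min break → 9 h 50 min
Sat: 8:54 AM–4:31 PM = 7 h 37 min; less 30 min break → 7 h 7 min
Total worked: 53 h 54 min = 53.90 h.
Threshold 44 h → overtime 9 h 54 min, regular 44 h 0 min.

Regular 44.00 hours, overtime 9.90 hours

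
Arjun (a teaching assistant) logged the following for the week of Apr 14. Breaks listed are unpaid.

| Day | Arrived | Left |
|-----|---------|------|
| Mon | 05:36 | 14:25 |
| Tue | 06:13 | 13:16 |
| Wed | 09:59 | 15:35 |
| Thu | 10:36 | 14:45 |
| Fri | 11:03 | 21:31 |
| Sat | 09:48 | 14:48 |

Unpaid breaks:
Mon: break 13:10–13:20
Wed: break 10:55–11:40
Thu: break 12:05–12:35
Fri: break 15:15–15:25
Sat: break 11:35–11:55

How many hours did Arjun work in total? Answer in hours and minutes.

39 h 10 min

Mon: 05:36–14:25 = 8 h 49 min; less 10 min break → 8 h 39 min
Tue: 06:13–13:16 = 7 h 3 min
Wed: 09:59–15:35 = 5 h 36 min; less 45 min break → 4 h 51 min
Thu: 10:36–14:45 = 4 h 9 min; less 30 min break → 3 h 39 min
Fri: 11:03–21:31 = 10 h 28 min; less 10 min break → 10 h 18 min
Sat: 09:48–14:48 = 5 h 0 min; less 20 min break → 4 h 40 min
Total: 8 h 39 min + 7 h 3 min + 4 h 51 min + 3 h 39 min + 10 h 18 min + 4 h 40 min = 39 h 10 min.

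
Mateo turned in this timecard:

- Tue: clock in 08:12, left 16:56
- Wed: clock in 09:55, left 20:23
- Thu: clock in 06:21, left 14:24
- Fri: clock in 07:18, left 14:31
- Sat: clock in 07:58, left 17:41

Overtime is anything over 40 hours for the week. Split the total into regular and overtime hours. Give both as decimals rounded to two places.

Regular 40.00 hours, overtime 4.18 hours

Tue: 08:12–16:56 = 8 h 44 min
Wed: 09:55–20:23 = 10 h 28 min
Thu: 06:21–14:24 = 8 h 3 min
Fri: 07:18–14:31 = 7 h 13 min
Sat: 07:58–17:41 = 9 h 43 min
Total worked: 44 h 11 min = 44.18 h.
Threshold 40 h → overtime 4 h 11 min, regular 40 h 0 min.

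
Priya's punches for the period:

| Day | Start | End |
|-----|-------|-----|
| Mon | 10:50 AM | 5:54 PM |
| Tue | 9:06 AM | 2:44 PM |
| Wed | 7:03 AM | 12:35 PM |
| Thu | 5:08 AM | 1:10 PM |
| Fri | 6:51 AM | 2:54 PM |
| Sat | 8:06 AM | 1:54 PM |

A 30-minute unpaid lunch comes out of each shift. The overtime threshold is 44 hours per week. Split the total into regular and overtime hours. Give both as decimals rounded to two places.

Mon: 10:50 AM–5:54 PM = 7 h 4 min; less 30 min break → 6 h 34 min
Tue: 9:06 AM–2:44 PM = 5 h 38 min; less 30 min break → 5 h 8 min
Wed: 7:03 AM–12:35 PM = 5 h 32 min; less 30 min break → 5 h 2 min
Thu: 5:08 AM–1:10 PM = 8 h 2 min; less 30 min break → 7 h 32 min
Fri: 6:51 AM–2:54 PM = 8 h 3 min; less 30 min break → 7 h 33 min
Sat: 8:06 AM–1:54 PM = 5 h 48 min; less 30 min break → 5 h 18 min
Total worked: 37 h 7 min = 37.12 h.
Threshold 44 h → overtime 0 h 0 min, regular 37 h 7 min.

Regular 37.12 hours, overtime 0.00 hours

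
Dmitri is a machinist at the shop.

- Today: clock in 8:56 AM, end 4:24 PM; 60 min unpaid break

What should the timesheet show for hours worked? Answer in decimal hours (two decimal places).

6.47 hours

Today: 8:56 AM–4:24 PM = 7 h 28 min; less 60 min break → 6 h 28 min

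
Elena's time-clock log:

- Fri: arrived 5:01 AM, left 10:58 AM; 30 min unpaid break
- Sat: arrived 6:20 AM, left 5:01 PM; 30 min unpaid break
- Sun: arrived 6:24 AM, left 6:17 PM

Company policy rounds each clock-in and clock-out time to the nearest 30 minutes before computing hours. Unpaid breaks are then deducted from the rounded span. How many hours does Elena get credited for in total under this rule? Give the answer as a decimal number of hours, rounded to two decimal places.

27.50 hours

Fri: in 5:01 AM→5:00 AM, out 10:58 AM→11:00 AM; 6 h 0 min − 30 min = 5 h 30 min
Sat: in 6:20 AM→6:30 AM, out 5:01 PM→5:00 PM; 10 h 30 min − 30 min = 10 h 0 min
Sun: in 6:24 AM→6:30 AM, out 6:17 PM→6:30 PM; 12 h 0 min
Total credited: 27 h 30 min.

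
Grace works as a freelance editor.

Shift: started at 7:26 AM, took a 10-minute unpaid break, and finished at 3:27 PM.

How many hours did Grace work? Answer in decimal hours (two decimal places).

7.85 hours

Shift: 7:26 AM–3:27 PM = 8 h 1 min; less 10 min break → 7 h 51 min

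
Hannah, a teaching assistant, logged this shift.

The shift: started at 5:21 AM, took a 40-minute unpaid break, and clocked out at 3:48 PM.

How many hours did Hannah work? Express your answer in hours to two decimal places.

The shift: 5:21 AM–3:48 PM = 10 h 27 min; less 40 min break → 9 h 47 min

9.78 hours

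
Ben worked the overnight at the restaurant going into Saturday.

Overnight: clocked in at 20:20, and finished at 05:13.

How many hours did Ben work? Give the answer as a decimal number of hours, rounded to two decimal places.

8.88 hours

Overnight: 20:20 → midnight = 3 h 40 min; midnight → 05:13 = 5 h 13 min; span 8 h 53 min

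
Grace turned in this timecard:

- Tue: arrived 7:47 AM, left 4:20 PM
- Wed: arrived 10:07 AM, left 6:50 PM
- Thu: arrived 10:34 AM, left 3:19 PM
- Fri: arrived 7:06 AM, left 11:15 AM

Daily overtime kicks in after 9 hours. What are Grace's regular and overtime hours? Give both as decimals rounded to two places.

Regular 26.17 hours, overtime 0.00 hours

Tue: 7:47 AM–4:20 PM = 8 h 33 min
Wed: 10:07 AM–6:50 PM = 8 h 43 min
Thu: 10:34 AM–3:19 PM = 4 h 45 min
Fri: 7:06 AM–11:15 AM = 4 h 9 min
Tue reg 8 h 33 min / OT 0 h 0 min; Wed reg 8 h 43 min / OT 0 h 0 min; Thu reg 4 h 45 min / OT 0 h 0 min; Fri reg 4 h 9 min / OT 0 h 0 min.
Totals: regular 26 h 10 min, overtime 0 h 0 min.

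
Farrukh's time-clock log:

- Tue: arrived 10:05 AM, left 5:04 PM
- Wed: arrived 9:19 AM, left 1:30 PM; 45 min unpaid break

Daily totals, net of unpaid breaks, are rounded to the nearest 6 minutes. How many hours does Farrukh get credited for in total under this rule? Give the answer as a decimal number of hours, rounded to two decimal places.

Tue: 10:05 AM–5:04 PM = 6 h 59 min → rounds to 7 h 0 min
Wed: 9:19 AM–1:30 PM = 4 h 11 min − 45 min = 3 h 26 min → rounds to 3 h 24 min
Total credited: 10 h 24 min.

10.40 hours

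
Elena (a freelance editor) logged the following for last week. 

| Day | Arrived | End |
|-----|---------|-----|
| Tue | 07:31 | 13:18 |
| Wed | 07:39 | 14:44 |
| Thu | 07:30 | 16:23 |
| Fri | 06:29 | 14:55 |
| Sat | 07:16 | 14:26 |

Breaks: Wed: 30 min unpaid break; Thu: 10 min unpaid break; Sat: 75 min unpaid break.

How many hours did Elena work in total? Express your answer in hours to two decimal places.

Tue: 07:31–13:18 = 5 h 47 min
Wed: 07:39–14:44 = 7 h 5 min; less 30 min break → 6 h 35 min
Thu: 07:30–16:23 = 8 h 53 min; less 10 min break → 8 h 43 min
Fri: 06:29–14:55 = 8 h 26 min
Sat: 07:16–14:26 = 7 h 10 min; less 75 min break → 5 h 55 min
Total: 5 h 47 min + 6 h 35 min + 8 h 43 min + 8 h 26 min + 5 h 55 min = 35 h 26 min.

35.43 hours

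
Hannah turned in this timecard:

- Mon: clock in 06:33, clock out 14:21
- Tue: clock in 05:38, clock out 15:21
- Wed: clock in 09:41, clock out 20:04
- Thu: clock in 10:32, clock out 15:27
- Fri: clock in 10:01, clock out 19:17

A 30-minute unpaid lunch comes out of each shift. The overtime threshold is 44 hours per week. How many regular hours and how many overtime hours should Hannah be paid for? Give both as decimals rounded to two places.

Regular 39.58 hours, overtime 0.00 hours

Mon: 06:33–14:21 = 7 h 48 min; less 30 min break → 7 h 18 min
Tue: 05:38–15:21 = 9 h 43 min; less 30 min break → 9 h 13 min
Wed: 09:41–20:04 = 10 h 23 min; less 30 min break → 9 h 53 min
Thu: 10:32–15:27 = 4 h 55 min; less 30 min break → 4 h 25 min
Fri: 10:01–19:17 = 9 h 16 min; less 30 min break → 8 h 46 min
Total worked: 39 h 35 min = 39.58 h.
Threshold 44 h → overtime 0 h 0 min, regular 39 h 35 min.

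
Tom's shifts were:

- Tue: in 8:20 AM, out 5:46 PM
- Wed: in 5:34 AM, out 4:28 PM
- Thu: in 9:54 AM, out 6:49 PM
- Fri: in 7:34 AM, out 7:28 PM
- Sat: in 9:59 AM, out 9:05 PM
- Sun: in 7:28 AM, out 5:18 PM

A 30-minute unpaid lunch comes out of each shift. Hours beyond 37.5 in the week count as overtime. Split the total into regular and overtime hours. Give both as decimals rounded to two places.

Tue: 8:20 AM–5:46 PM = 9 h 26 min; less 30 min break → 8 h 56 min
Wed: 5:34 AM–4:28 PM = 10 h 54 min; less 30 min break → 10 h 24 min
Thu: 9:54 AM–6:49 PM = 8 h 55 min; less 30 min break → 8 h 25 min
Fri: 7:34 AM–7:28 PM = 11 h 54 min; less 30 min break → 11 h 24 min
Sat: 9:59 AM–9:05 PM = 11 h 6 min; less 30 min break → 10 h 36 min
Sun: 7:28 AM–5:18 PM = 9 h 50 min; less 30 min break → 9 h 20 min
Total worked: 59 h 5 min = 59.08 h.
Threshold 37.5 h → overtime 21 h 35 min, regular 37 h 30 min.

Regular 37.50 hours, overtime 21.58 hours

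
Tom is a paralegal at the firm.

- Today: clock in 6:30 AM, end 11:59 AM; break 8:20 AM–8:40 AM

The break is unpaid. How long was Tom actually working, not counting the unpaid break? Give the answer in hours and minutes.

5 h 9 min

Today: 6:30 AM–11:59 AM = 5 h 29 min; less 20 min break → 5 h 9 min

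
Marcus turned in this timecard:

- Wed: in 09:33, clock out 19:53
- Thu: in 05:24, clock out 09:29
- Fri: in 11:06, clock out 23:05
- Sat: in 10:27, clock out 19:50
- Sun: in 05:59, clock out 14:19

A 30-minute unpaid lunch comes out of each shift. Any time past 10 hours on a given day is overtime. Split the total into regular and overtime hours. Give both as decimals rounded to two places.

Wed: 09:33–19:53 = 10 h 20 min; less 30 min break → 9 h 50 min
Thu: 05:24–09:29 = 4 h 5 min; less 30 min break → 3 h 35 min
Fri: 11:06–23:05 = 11 h 59 min; less 30 min break → 11 h 29 min
Sat: 10:27–19:50 = 9 h 23 min; less 30 min break → 8 h 53 min
Sun: 05:59–14:19 = 8 h 20 min; less 30 min break → 7 h 50 min
Wed reg 9 h 50 min / OT 0 h 0 min; Thu reg 3 h 35 min / OT 0 h 0 min; Fri reg 10 h 0 min / OT 1 h 29 min; Sat reg 8 h 53 min / OT 0 h 0 min; Sun reg 7 h 50 min / OT 0 h 0 min.
Totals: regular 40 h 8 min, overtime 1 h 29 min.

Regular 40.13 hours, overtime 1.48 hours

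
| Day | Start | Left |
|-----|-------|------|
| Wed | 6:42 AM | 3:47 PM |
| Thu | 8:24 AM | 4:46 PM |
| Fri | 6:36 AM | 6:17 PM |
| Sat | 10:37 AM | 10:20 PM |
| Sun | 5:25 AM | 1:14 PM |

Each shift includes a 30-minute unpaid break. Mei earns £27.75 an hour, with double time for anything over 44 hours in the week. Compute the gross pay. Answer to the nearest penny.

Wed: 6:42 AM–3:47 PM = 9 h 5 min; less 30 min break → 8 h 35 min
Thu: 8:24 AM–4:46 PM = 8 h 22 min; less 30 min break → 7 h 52 min
Fri: 6:36 AM–6:17 PM = 11 h 41 min; less 30 min break → 11 h 11 min
Sat: 10:37 AM–10:20 PM = 11 h 43 min; less 30 min break → 11 h 13 min
Sun: 5:25 AM–1:14 PM = 7 h 49 min; less 30 min break → 7 h 19 min
Total worked: 46 h 10 min = 2770 min.
Regular 44 h 0 min = 2640 min at £27.75/h; overtime 2 h 10 min = 130 min at £55.50/h.
Pay = (2640 × £27.75 + 130 × £55.50) ÷ 60 = £1341.25.

£1341.25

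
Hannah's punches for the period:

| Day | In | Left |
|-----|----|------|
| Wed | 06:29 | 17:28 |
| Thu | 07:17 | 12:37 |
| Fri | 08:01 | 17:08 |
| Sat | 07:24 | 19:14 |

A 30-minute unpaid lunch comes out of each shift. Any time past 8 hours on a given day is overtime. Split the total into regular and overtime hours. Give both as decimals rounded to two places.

Regular 28.83 hours, overtime 6.43 hours

Wed: 06:29–17:28 = 10 h 59 min; less 30 min break → 10 h 29 min
Thu: 07:17–12:37 = 5 h 20 min; less 30 min break → 4 h 50 min
Fri: 08:01–17:08 = 9 h 7 min; less 30 min break → 8 h 37 min
Sat: 07:24–19:14 = 11 h 50 min; less 30 min break → 11 h 20 min
Wed reg 8 h 0 min / OT 2 h 29 min; Thu reg 4 h 50 min / OT 0 h 0 min; Fri reg 8 h 0 min / OT 0 h 37 min; Sat reg 8 h 0 min / OT 3 h 20 min.
Totals: regular 28 h 50 min, overtime 6 h 26 min.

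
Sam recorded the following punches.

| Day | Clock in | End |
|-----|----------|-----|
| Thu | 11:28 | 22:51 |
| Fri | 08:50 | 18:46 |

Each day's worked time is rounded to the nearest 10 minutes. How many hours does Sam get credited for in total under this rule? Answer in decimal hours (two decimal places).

Thu: 11:28–22:51 = 11 h 23 min → rounds to 11 h 20 min
Fri: 08:50–18:46 = 9 h 56 min → rounds to 10 h 0 min
Total credited: 21 h 20 min.

21.33 hours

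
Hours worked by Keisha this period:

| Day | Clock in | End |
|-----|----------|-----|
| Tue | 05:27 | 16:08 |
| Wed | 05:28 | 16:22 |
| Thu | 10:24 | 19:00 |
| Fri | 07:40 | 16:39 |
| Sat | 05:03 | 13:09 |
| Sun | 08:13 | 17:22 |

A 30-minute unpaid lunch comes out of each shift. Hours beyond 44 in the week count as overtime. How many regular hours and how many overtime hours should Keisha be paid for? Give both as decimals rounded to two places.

Regular 44.00 hours, overtime 9.42 hours

Tue: 05:27–16:08 = 10 h 41 min; less 30 min break → 10 h 11 min
Wed: 05:28–16:22 = 10 h 54 min; less 30 min break → 10 h 24 min
Thu: 10:24–19:00 = 8 h 36 min; less 30 min break → 8 h 6 min
Fri: 07:40–16:39 = 8 h 59 min; less 30 min break → 8 h 29 min
Sat: 05:03–13:09 = 8 h 6 min; less 30 min break → 7 h 36 min
Sun: 08:13–17:22 = 9 h 9 min; less 30 min break → 8 h 39 min
Total worked: 53 h 25 min = 53.42 h.
Threshold 44 h → overtime 9 h 25 min, regular 44 h 0 min.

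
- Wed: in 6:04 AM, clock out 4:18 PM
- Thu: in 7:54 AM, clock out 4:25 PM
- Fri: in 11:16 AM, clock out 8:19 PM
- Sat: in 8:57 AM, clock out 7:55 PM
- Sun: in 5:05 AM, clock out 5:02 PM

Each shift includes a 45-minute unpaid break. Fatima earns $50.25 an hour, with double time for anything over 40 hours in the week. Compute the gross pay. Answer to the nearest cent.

$2710.15

Wed: 6:04 AM–4:18 PM = 10 h 14 min; less 45 min break → 9 h 29 min
Thu: 7:54 AM–4:25 PM = 8 h 31 min; less 45 min break → 7 h 46 min
Fri: 11:16 AM–8:19 PM = 9 h 3 min; less 45 min break → 8 h 18 min
Sat: 8:57 AM–7:55 PM = 10 h 58 min; less 45 min break → 10 h 13 min
Sun: 5:05 AM–5:02 PM = 11 h 57 min; less 45 min break → 11 h 12 min
Total worked: 46 h 58 min = 2818 min.
Regular 40 h 0 min = 2400 min at $50.25/h; overtime 6 h 58 min = 418 min at $100.50/h.
Pay = (2400 × $50.25 + 418 × $100.50) ÷ 60 = $2710.15.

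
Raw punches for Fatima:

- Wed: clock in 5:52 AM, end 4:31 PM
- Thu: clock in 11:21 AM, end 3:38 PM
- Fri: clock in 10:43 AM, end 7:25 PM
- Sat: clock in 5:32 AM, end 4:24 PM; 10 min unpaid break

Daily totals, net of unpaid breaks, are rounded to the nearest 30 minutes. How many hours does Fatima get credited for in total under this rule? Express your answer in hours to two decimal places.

Wed: 5:52 AM–4:31 PM = 10 h 39 min → rounds to 10 h 30 min
Thu: 11:21 AM–3:38 PM = 4 h 17 min → rounds to 4 h 30 min
Fri: 10:43 AM–7:25 PM = 8 h 42 min → rounds to 8 h 30 min
Sat: 5:32 AM–4:24 PM = 10 h 52 min − 10 min = 10 h 42 min → rounds to 10 h 30 min
Total credited: 34 h 0 min.

34.00 hours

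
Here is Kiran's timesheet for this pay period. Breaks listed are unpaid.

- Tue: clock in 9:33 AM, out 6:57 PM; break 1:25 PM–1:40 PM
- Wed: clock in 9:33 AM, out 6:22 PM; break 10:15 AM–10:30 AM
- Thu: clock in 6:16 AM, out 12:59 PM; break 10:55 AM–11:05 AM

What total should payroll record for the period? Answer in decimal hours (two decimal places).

Tue: 9:33 AM–6:57 PM = 9 h 24 min; less 15 min break → 9 h 9 min
Wed: 9:33 AM–6:22 PM = 8 h 49 min; less 15 min break → 8 h 34 min
Thu: 6:16 AM–12:59 PM = 6 h 43 min; less 10 min break → 6 h 33 min
Total: 9 h 9 min + 8 h 34 min + 6 h 33 min = 24 h 16 min.

24.27 hours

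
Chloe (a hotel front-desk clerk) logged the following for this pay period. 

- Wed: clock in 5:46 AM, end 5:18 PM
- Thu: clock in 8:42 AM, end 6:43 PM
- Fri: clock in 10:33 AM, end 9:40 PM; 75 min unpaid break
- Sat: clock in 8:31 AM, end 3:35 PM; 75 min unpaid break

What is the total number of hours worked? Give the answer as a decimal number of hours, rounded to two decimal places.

37.23 hours

Wed: 5:46 AM–5:18 PM = 11 h 32 min
Thu: 8:42 AM–6:43 PM = 10 h 1 min
Fri: 10:33 AM–9:40 PM = 11 h 7 min; less 75 min break → 9 h 52 min
Sat: 8:31 AM–3:35 PM = 7 h 4 min; less 75 min break → 5 h 49 min
Total: 11 h 32 min + 10 h 1 min + 9 h 52 min + 5 h 49 min = 37 h 14 min.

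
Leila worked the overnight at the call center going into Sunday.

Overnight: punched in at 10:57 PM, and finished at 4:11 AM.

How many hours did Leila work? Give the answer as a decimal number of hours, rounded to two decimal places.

Overnight: 10:57 PM → midnight = 1 h 3 min; midnight → 4:11 AM = 4 h 11 min; span 5 h 14 min

5.23 hours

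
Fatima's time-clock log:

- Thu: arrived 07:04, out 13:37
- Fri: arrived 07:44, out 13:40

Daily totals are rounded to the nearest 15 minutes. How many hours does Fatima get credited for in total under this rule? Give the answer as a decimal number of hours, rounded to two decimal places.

12.50 hours

Thu: 07:04–13:37 = 6 h 33 min → rounds to 6 h 30 min
Fri: 07:44–13:40 = 5 h 56 min → rounds to 6 h 0 min
Total credited: 12 h 30 min.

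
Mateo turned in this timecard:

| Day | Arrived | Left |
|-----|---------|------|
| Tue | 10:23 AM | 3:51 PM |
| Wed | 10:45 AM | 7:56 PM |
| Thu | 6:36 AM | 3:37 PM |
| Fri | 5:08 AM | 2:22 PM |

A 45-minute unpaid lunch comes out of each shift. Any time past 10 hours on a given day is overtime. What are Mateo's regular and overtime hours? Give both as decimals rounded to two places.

Tue: 10:23 AM–3:51 PM = 5 h 28 min; less 45 min break → 4 h 43 min
Wed: 10:45 AM–7:56 PM = 9 h 11 min; less 45 min break → 8 h 26 min
Thu: 6:36 AM–3:37 PM = 9 h 1 min; less 45 min break → 8 h 16 min
Fri: 5:08 AM–2:22 PM = 9 h 14 min; less 45 min break → 8 h 29 min
Tue reg 4 h 43 min / OT 0 h 0 min; Wed reg 8 h 26 min / OT 0 h 0 min; Thu reg 8 h 16 min / OT 0 h 0 min; Fri reg 8 h 29 min / OT 0 h 0 min.
Totals: regular 29 h 54 min, overtime 0 h 0 min.

Regular 29.90 hours, overtime 0.00 hours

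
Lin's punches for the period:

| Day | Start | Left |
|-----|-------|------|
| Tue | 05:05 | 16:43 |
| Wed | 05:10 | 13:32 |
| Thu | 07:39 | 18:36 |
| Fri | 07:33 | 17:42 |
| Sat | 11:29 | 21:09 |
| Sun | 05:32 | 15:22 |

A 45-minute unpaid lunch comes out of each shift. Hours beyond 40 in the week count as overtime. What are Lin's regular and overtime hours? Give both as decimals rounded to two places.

Regular 40.00 hours, overtime 16.10 hours

Tue: 05:05–16:43 = 11 h 38 min; less 45 min break → 10 h 53 min
Wed: 05:10–13:32 = 8 h 22 min; less 45 min break → 7 h 37 min
Thu: 07:39–18:36 = 10 h 57 min; less 45 min break → 10 h 12 min
Fri: 07:33–17:42 = 10 h 9 min; less 45 min break → 9 h 24 min
Sat: 11:29–21:09 = 9 h 40 min; less 45 min break → 8 h 55 min
Sun: 05:32–15:22 = 9 h 50 min; less 45 min break → 9 h 5 min
Total worked: 56 h 6 min = 56.10 h.
Threshold 40 h → overtime 16 h 6 min, regular 40 h 0 min.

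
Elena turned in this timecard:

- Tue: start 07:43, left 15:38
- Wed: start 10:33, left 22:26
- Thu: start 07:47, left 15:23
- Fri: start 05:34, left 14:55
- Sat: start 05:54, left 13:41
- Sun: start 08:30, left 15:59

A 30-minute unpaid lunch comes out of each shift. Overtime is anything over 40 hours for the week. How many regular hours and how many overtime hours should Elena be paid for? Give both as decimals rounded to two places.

Tue: 07:43–15:38 = 7 h 55 min; less 30 min break → 7 h 25 min
Wed: 10:33–22:26 = 11 h 53 min; less 30 min break → 11 h 23 min
Thu: 07:47–15:23 = 7 h 36 min; less 30 min break → 7 h 6 min
Fri: 05:34–14:55 = 9 h 21 min; less 30 min break → 8 h 51 min
Sat: 05:54–13:41 = 7 h 47 min; less 30 min break → 7 h 17 min
Sun: 08:30–15:59 = 7 h 29 min; less 30 min break → 6 h 59 min
Total worked: 49 h 1 min = 49.02 h.
Threshold 40 h → overtime 9 h 1 min, regular 40 h 0 min.

Regular 40.00 hours, overtime 9.02 hours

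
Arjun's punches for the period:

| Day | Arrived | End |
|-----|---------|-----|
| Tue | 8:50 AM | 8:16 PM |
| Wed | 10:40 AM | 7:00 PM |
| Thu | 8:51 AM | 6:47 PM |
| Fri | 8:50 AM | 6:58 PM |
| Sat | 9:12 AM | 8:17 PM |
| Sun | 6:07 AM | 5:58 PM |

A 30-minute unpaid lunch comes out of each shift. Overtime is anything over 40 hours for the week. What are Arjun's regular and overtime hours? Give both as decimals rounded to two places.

Regular 40.00 hours, overtime 19.77 hours

Tue: 8:50 AM–8:16 PM = 11 h 26 min; less 30 min break → 10 h 56 min
Wed: 10:40 AM–7:00 PM = 8 h 20 min; less 30 min break → 7 h 50 min
Thu: 8:51 AM–6:47 PM = 9 h 56 min; less 30 min break → 9 h 26 min
Fri: 8:50 AM–6:58 PM = 10 h 8 min; less 30 min break → 9 h 38 min
Sat: 9:12 AM–8:17 PM = 11 h 5 min; less 30 min break → 10 h 35 min
Sun: 6:07 AM–5:58 PM = 11 h 51 min; less 30 min break → 11 h 21 min
Total worked: 59 h 46 min = 59.77 h.
Threshold 40 h → overtime 19 h 46 min, regular 40 h 0 min.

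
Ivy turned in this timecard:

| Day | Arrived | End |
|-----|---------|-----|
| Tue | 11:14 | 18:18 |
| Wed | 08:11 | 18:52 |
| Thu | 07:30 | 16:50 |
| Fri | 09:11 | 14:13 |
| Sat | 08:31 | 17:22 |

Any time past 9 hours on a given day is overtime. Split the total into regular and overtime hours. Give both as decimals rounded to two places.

Regular 38.95 hours, overtime 2.02 hours

Tue: 11:14–18:18 = 7 h 4 min
Wed: 08:11–18:52 = 10 h 41 min
Thu: 07:30–16:50 = 9 h 20 min
Fri: 09:11–14:13 = 5 h 2 min
Sat: 08:31–17:22 = 8 h 51 min
Tue reg 7 h 4 min / OT 0 h 0 min; Wed reg 9 h 0 min / OT 1 h 41 min; Thu reg 9 h 0 min / OT 0 h 20 min; Fri reg 5 h 2 min / OT 0 h 0 min; Sat reg 8 h 51 min / OT 0 h 0 min.
Totals: regular 38 h 57 min, overtime 2 h 1 min.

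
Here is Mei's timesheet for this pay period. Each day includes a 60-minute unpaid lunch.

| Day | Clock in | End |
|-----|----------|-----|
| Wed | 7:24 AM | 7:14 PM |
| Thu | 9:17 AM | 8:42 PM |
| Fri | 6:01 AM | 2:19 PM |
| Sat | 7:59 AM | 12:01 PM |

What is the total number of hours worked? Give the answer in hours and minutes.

31 h 35 min

Wed: 7:24 AM–7:14 PM = 11 h 50 min; less 60 min break → 10 h 50 min
Thu: 9:17 AM–8:42 PM = 11 h 25 min; less 60 min break → 10 h 25 min
Fri: 6:01 AM–2:19 PM = 8 h 18 min; less 60 min break → 7 h 18 min
Sat: 7:59 AM–12:01 PM = 4 h 2 min; less 60 min break → 3 h 2 min
Total: 10 h 50 min + 10 h 25 min + 7 h 18 min + 3 h 2 min = 31 h 35 min.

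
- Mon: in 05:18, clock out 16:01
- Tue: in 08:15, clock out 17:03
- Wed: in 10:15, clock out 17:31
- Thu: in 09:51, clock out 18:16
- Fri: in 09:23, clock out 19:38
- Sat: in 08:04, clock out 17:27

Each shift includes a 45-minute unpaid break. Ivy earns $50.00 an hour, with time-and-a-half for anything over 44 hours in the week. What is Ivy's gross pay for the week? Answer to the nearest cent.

$2675.00

Mon: 05:18–16:01 = 10 h 43 min; less 45 min break → 9 h 58 min
Tue: 08:15–17:03 = 8 h 48 min; less 45 min break → 8 h 3 min
Wed: 10:15–17:31 = 7 h 16 min; less 45 min break → 6 h 31 min
Thu: 09:51–18:16 = 8 h 25 min; less 45 min break → 7 h 40 min
Fri: 09:23–19:38 = 10 h 15 min; less 45 min break → 9 h 30 min
Sat: 08:04–17:27 = 9 h 23 min; less 45 min break → 8 h 38 min
Total worked: 50 h 20 min = 3020 min.
Regular 44 h 0 min = 2640 min at $50.00/h; overtime 6 h 20 min = 380 min at $75.00/h.
Pay = (2640 × $50.00 + 380 × $75.00) ÷ 60 = $2675.00.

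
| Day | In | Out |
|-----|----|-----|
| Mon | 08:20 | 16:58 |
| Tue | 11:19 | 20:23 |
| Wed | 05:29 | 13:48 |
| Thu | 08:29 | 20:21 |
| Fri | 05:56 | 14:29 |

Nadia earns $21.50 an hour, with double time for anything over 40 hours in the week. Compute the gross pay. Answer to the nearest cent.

$1136.63

Mon: 08:20–16:58 = 8 h 38 min
Tue: 11:19–20:23 = 9 h 4 min
Wed: 05:29–13:48 = 8 h 19 min
Thu: 08:29–20:21 = 11 h 52 min
Fri: 05:56–14:29 = 8 h 33 min
Total worked: 46 h 26 min = 2786 min.
Regular 40 h 0 min = 2400 min at $21.50/h; overtime 6 h 26 min = 386 min at $43.00/h.
Pay = (2400 × $21.50 + 386 × $43.00) ÷ 60 = $1136.63.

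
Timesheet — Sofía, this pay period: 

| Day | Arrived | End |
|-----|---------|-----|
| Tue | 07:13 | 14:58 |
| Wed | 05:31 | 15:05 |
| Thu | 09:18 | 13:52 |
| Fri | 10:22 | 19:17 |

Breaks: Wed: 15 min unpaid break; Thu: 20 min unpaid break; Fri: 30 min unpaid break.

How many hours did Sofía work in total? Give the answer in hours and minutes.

29 h 43 min

Tue: 07:13–14:58 = 7 h 45 min
Wed: 05:31–15:05 = 9 h 34 min; less 15 min break → 9 h 19 min
Thu: 09:18–13:52 = 4 h 34 min; less 20 min break → 4 h 14 min
Fri: 10:22–19:17 = 8 h 55 min; less 30 min break → 8 h 25 min
Total: 7 h 45 min + 9 h 19 min + 4 h 14 min + 8 h 25 min = 29 h 43 min.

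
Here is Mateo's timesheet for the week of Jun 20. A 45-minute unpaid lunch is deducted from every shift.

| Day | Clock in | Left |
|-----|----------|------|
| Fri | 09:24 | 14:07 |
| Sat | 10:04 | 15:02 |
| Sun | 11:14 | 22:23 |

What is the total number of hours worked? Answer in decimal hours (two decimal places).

Fri: 09:24–14:07 = 4 h 43 min; less 45 min break → 3 h 58 min
Sat: 10:04–15:02 = 4 h 58 min; less 45 min break → 4 h 13 min
Sun: 11:14–22:23 = 11 h 9 min; less 45 min break → 10 h 24 min
Total: 3 h 58 min + 4 h 13 min + 10 h 24 min = 18 h 35 min.

18.58 hours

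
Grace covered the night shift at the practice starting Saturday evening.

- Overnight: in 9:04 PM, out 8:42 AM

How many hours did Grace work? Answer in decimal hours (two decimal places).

Overnight: 9:04 PM → midnight = 2 h 56 min; midnight → 8:42 AM = 8 h 42 min; span 11 h 38 min

11.63 hours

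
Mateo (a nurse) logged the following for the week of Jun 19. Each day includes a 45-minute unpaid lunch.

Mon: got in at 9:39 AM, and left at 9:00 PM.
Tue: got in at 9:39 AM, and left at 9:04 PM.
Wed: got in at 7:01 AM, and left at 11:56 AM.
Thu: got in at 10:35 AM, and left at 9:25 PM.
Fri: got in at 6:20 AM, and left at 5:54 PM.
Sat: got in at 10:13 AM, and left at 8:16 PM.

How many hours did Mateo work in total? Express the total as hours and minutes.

Mon: 9:39 AM–9:00 PM = 11 h 21 min; less 45 min break → 10 h 36 min
Tue: 9:39 AM–9:04 PM = 11 h 25 min; less 45 min break → 10 h 40 min
Wed: 7:01 AM–11:56 AM = 4 h 55 min; less 45 min break → 4 h 10 min
Thu: 10:35 AM–9:25 PM = 10 h 50 min; less 45 min break → 10 h 5 min
Fri: 6:20 AM–5:54 PM = 11 h 34 min; less 45 min break → 10 h 49 min
Sat: 10:13 AM–8:16 PM = 10 h 3 min; less 45 min break → 9 h 18 min
Total: 10 h 36 min + 10 h 40 min + 4 h 10 min + 10 h 5 min + 10 h 49 min + 9 h 18 min = 55 h 38 min.

55 h 38 min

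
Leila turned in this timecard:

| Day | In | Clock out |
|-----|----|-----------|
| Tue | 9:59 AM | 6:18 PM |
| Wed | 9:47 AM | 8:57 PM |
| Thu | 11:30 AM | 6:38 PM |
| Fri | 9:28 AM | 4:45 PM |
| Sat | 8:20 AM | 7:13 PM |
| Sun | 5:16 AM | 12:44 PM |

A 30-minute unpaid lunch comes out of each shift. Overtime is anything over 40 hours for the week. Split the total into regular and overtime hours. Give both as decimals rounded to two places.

Regular 40.00 hours, overtime 9.25 hours

Tue: 9:59 AM–6:18 PM = 8 h 19 min; less 30 min break → 7 h 49 min
Wed: 9:47 AM–8:57 PM = 11 h 10 min; less 30 min break → 10 h 40 min
Thu: 11:30 AM–6:38 PM = 7 h 8 min; less 30 min break → 6 h 38 min
Fri: 9:28 AM–4:45 PM = 7 h 17 min; less 30 min break → 6 h 47 min
Sat: 8:20 AM–7:13 PM = 10 h 53 min; less 30 min break → 10 h 23 min
Sun: 5:16 AM–12:44 PM = 7 h 28 min; less 30 min break → 6 h 58 min
Total worked: 49 h 15 min = 49.25 h.
Threshold 40 h → overtime 9 h 15 min, regular 40 h 0 min.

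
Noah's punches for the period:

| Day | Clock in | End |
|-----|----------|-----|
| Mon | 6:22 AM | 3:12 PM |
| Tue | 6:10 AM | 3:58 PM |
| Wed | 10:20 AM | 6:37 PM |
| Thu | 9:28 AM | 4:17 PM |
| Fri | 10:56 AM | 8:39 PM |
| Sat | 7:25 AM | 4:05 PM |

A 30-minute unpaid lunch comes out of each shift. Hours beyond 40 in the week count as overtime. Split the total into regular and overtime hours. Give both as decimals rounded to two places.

Regular 40.00 hours, overtime 9.12 hours

Mon: 6:22 AM–3:12 PM = 8 h 50 min; less 30 min break → 8 h 20 min
Tue: 6:10 AM–3:58 PM = 9 h 48 min; less 30 min break → 9 h 18 min
Wed: 10:20 AM–6:37 PM = 8 h 17 min; less 30 min break → 7 h 47 min
Thu: 9:28 AM–4:17 PM = 6 h 49 min; less 30 min break → 6 h 19 min
Fri: 10:56 AM–8:39 PM = 9 h 43 min; less 30 min break → 9 h 13 min
Sat: 7:25 AM–4:05 PM = 8 h 40 min; less 30 min break → 8 h 10 min
Total worked: 49 h 7 min = 49.12 h.
Threshold 40 h → overtime 9 h 7 min, regular 40 h 0 min.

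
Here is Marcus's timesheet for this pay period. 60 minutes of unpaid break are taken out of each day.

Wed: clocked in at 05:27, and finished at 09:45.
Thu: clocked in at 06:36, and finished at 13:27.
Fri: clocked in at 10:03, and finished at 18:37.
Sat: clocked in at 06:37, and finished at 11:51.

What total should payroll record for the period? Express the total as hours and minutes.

Wed: 05:27–09:45 = 4 h 18 min; less 60 min break → 3 h 18 min
Thu: 06:36–13:27 = 6 h 51 min; less 60 min break → 5 h 51 min
Fri: 10:03–18:37 = 8 h 34 min; less 60 min break → 7 h 34 min
Sat: 06:37–11:51 = 5 h 14 min; less 60 min break → 4 h 14 min
Total: 3 h 18 min + 5 h 51 min + 7 h 34 min + 4 h 14 min = 20 h 57 min.

20 h 57 min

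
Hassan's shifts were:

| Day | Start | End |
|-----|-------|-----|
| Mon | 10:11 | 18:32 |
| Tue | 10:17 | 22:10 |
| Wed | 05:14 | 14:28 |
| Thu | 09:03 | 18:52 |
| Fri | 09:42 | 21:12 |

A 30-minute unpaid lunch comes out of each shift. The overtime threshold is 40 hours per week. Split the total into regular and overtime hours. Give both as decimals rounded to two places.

Mon: 10:11–18:32 = 8 h 21 min; less 30 min break → 7 h 51 min
Tue: 10:17–22:10 = 11 h 53 min; less 30 min break → 11 h 23 min
Wed: 05:14–14:28 = 9 h 14 min; less 30 min break → 8 h 44 min
Thu: 09:03–18:52 = 9 h 49 min; less 30 min break → 9 h 19 min
Fri: 09:42–21:12 = 11 h 30 min; less 30 min break → 11 h 0 min
Total worked: 48 h 17 min = 48.28 h.
Threshold 40 h → overtime 8 h 17 min, regular 40 h 0 min.

Regular 40.00 hours, overtime 8.28 hours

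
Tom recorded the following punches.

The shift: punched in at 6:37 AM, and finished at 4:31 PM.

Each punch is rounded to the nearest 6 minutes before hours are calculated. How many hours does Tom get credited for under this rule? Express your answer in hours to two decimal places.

The shift: in 6:37 AM→6:36 AM, out 4:31 PM→4:30 PM; 9 h 54 min

9.90 hours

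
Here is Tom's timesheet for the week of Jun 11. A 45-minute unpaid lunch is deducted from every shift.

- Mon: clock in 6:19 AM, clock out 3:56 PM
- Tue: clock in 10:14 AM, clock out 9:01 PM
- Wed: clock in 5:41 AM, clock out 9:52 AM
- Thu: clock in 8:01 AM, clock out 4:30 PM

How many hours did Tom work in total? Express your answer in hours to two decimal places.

Mon: 6:19 AM–3:56 PM = 9 h 37 min; less 45 min break → 8 h 52 min
Tue: 10:14 AM–9:01 PM = 10 h 47 min; less 45 min break → 10 h 2 min
Wed: 5:41 AM–9:52 AM = 4 h 11 min; less 45 min break → 3 h 26 min
Thu: 8:01 AM–4:30 PM = 8 h 29 min; less 45 min break → 7 h 44 min
Total: 8 h 52 min + 10 h 2 min + 3 h 26 min + 7 h 44 min = 30 h 4 min.

30.07 hours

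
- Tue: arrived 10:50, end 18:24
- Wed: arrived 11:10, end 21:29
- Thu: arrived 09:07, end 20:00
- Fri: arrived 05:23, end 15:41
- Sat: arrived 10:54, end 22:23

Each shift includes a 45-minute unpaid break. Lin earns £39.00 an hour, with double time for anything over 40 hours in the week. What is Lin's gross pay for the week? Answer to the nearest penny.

£2090.40

Tue: 10:50–18:24 = 7 h 34 min; less 45 min break → 6 h 49 min
Wed: 11:10–21:29 = 10 h 19 min; less 45 min break → 9 h 34 min
Thu: 09:07–20:00 = 10 h 53 min; less 45 min break → 10 h 8 min
Fri: 05:23–15:41 = 10 h 18 min; less 45 min break → 9 h 33 min
Sat: 10:54–22:23 = 11 h 29 min; less 45 min break → 10 h 44 min
Total worked: 46 h 48 min = 2808 min.
Regular 40 h 0 min = 2400 min at £39.00/h; overtime 6 h 48 min = 408 min at £78.00/h.
Pay = (2400 × £39.00 + 408 × £78.00) ÷ 60 = £2090.40.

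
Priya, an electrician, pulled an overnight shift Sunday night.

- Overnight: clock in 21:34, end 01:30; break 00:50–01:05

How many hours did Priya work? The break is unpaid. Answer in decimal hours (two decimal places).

Overnight: 21:34 → midnight = 2 h 26 min; midnight → 01:30 = 1 h 30 min; span 3 h 56 min; less 15 min break → 3 h 41 min

3.68 hours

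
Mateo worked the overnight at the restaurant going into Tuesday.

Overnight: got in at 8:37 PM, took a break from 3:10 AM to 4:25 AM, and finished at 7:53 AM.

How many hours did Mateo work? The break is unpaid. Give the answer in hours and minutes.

Overnight: 8:37 PM → midnight = 3 h 23 min; midnight → 7:53 AM = 7 h 53 min; span 11 h 16 min; less 75 min break → 10 h 1 min

10 h 1 min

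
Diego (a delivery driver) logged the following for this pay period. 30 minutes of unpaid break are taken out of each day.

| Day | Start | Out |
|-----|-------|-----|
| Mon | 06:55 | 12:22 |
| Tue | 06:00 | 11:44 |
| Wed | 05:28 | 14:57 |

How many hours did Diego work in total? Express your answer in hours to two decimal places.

Mon: 06:55–12:22 = 5 h 27 min; less 30 min break → 4 h 57 min
Tue: 06:00–11:44 = 5 h 44 min; less 30 min break → 5 h 14 min
Wed: 05:28–14:57 = 9 h 29 min; less 30 min break → 8 h 59 min
Total: 4 h 57 min + 5 h 14 min + 8 h 59 min = 19 h 10 min.

19.17 hours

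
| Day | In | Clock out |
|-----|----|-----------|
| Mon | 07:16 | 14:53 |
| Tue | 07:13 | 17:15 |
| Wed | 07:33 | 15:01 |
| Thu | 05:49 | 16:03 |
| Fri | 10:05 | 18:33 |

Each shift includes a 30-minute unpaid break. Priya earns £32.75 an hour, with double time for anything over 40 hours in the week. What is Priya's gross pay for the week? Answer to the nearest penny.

£1396.24

Mon: 07:16–14:53 = 7 h 37 min; less 30 min break → 7 h 7 min
Tue: 07:13–17:15 = 10 h 2 min; less 30 min break → 9 h 32 min
Wed: 07:33–15:01 = 7 h 28 min; less 30 min break → 6 h 58 min
Thu: 05:49–16:03 = 10 h 14 min; less 30 min break → 9 h 44 min
Fri: 10:05–18:33 = 8 h 28 min; less 30 min break → 7 h 58 min
Total worked: 41 h 19 min = 2479 min.
Regular 40 h 0 min = 2400 min at £32.75/h; overtime 1 h 19 min = 79 min at £65.50/h.
Pay = (2400 × £32.75 + 79 × £65.50) ÷ 60 = £1396.24.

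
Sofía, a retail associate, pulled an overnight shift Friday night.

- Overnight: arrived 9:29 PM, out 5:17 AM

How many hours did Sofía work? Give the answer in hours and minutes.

Overnight: 9:29 PM → midnight = 2 h 31 min; midnight → 5:17 AM = 5 h 17 min; span 7 h 48 min

7 h 48 min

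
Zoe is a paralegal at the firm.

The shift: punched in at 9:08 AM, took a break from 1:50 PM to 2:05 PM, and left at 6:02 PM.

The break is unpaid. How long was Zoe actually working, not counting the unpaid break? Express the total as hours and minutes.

8 h 39 min

The shift: 9:08 AM–6:02 PM = 8 h 54 min; less 15 min break → 8 h 39 min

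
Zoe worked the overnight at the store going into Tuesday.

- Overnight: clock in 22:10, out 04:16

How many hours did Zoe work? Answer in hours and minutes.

6 h 6 min

Overnight: 22:10 → midnight = 1 h 50 min; midnight → 04:16 = 4 h 16 min; span 6 h 6 min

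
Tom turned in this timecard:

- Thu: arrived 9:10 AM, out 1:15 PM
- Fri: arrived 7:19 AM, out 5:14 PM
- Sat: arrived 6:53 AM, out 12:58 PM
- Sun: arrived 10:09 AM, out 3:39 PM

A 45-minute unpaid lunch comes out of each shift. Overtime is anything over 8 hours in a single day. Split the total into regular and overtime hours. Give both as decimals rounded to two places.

Regular 21.42 hours, overtime 1.17 hours

Thu: 9:10 AM–1:15 PM = 4 h 5 min; less 45 min break → 3 h 20 min
Fri: 7:19 AM–5:14 PM = 9 h 55 min; less 45 min break → 9 h 10 min
Sat: 6:53 AM–12:58 PM = 6 h 5 min; less 45 min break → 5 h 20 min
Sun: 10:09 AM–3:39 PM = 5 h 30 min; less 45 min break → 4 h 45 min
Thu reg 3 h 20 min / OT 0 h 0 min; Fri reg 8 h 0 min / OT 1 h 10 min; Sat reg 5 h 20 min / OT 0 h 0 min; Sun reg 4 h 45 min / OT 0 h 0 min.
Totals: regular 21 h 25 min, overtime 1 h 10 min.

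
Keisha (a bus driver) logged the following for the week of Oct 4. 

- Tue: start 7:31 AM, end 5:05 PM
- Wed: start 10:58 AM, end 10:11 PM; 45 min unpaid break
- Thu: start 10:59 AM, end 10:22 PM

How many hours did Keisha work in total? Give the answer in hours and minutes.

31 h 25 min

Tue: 7:31 AM–5:05 PM = 9 h 34 min
Wed: 10:58 AM–10:11 PM = 11 h 13 min; less 45 min break → 10 h 28 min
Thu: 10:59 AM–10:22 PM = 11 h 23 min
Total: 9 h 34 min + 10 h 28 min + 11 h 23 min = 31 h 25 min.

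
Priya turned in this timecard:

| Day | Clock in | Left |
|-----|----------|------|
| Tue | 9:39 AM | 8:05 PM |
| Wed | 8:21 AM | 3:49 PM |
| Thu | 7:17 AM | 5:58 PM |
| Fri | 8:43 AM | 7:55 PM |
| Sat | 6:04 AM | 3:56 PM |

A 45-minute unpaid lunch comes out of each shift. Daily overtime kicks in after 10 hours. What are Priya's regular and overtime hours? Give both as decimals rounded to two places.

Regular 45.45 hours, overtime 0.45 hours

Tue: 9:39 AM–8:05 PM = 10 h 26 min; less 45 min break → 9 h 41 min
Wed: 8:21 AM–3:49 PM = 7 h 28 min; less 45 min break → 6 h 43 min
Thu: 7:17 AM–5:58 PM = 10 h 41 min; less 45 min break → 9 h 56 min
Fri: 8:43 AM–7:55 PM = 11 h 12 min; less 45 min break → 10 h 27 min
Sat: 6:04 AM–3:56 PM = 9 h 52 min; less 45 min break → 9 h 7 min
Tue reg 9 h 41 min / OT 0 h 0 min; Wed reg 6 h 43 min / OT 0 h 0 min; Thu reg 9 h 56 min / OT 0 h 0 min; Fri reg 10 h 0 min / OT 0 h 27 min; Sat reg 9 h 7 min / OT 0 h 0 min.
Totals: regular 45 h 27 min, overtime 0 h 27 min.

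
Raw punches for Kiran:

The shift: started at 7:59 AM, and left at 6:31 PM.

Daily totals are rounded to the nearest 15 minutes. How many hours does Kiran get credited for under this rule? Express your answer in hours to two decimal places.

10.50 hours

The shift: 7:59 AM–6:31 PM = 10 h 32 min → rounds to 10 h 30 min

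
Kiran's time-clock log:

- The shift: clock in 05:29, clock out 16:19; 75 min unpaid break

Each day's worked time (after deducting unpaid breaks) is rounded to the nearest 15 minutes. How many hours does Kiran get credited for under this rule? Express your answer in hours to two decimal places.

9.50 hours

The shift: 05:29–16:19 = 10 h 50 min − 75 min = 9 h 35 min → rounds to 9 h 30 min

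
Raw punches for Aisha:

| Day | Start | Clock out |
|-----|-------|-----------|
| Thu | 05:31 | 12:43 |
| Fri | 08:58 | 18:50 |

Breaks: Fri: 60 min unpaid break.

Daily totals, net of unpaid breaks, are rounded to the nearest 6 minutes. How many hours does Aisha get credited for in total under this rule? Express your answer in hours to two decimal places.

16.10 hours

Thu: 05:31–12:43 = 7 h 12 min → rounds to 7 h 12 min
Fri: 08:58–18:50 = 9 h 52 min − 60 min = 8 h 52 min → rounds to 8 h 54 min
Total credited: 16 h 6 min.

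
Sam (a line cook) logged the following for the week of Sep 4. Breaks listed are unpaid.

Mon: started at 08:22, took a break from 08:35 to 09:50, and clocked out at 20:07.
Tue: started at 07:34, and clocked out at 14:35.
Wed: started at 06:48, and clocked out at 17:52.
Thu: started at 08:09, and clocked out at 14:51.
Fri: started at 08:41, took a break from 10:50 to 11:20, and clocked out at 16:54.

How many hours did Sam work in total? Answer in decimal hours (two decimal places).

43.00 hours

Mon: 08:22–20:07 = 11 h 45 min; less 75 min break → 10 h 30 min
Tue: 07:34–14:35 = 7 h 1 min
Wed: 06:48–17:52 = 11 h 4 min
Thu: 08:09–14:51 = 6 h 42 min
Fri: 08:41–16:54 = 8 h 13 min; less 30 min break → 7 h 43 min
Total: 10 h 30 min + 7 h 1 min + 11 h 4 min + 6 h 42 min + 7 h 43 min = 43 h 0 min.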